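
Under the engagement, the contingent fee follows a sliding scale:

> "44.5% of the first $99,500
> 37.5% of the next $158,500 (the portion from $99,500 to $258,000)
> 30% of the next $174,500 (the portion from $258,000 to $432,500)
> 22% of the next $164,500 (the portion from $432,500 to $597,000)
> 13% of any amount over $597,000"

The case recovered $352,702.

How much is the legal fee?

$132,125.60

First $99,500 at 44.5% = $44,277.50
Next $158,500 at 37.5% = $59,437.50
Remaining $94,702 at 30% = $28,410.60
Fee: $44,277.50 + $59,437.50 + $28,410.60 = $132,125.60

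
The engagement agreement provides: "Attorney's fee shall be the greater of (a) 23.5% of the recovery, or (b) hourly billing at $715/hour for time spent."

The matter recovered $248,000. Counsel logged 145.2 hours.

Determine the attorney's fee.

$103,818.00

(a) 23.5% of $248,000 = $58,280.00
(b) 145.2 × $715 = $103,818.00
The greater is (b): $103,818.00.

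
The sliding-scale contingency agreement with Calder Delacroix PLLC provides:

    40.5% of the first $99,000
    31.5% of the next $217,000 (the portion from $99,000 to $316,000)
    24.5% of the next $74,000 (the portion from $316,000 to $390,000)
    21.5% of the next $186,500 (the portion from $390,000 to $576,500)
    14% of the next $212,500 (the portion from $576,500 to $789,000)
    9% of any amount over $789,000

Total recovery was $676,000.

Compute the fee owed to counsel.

First $99,000 at 40.5% = $40,095.00
Next $217,000 at 31.5% = $68,355.00
Next $74,000 at 24.5% = $18,130.00
Next $186,500 at 21.5% = $40,097.50
Remaining $99,500 at 14% = $13,930.00
Fee: $40,095.00 + $68,355.00 + $18,130.00 + $40,097.50 + $13,930.00 = $180,607.50

$180,607.50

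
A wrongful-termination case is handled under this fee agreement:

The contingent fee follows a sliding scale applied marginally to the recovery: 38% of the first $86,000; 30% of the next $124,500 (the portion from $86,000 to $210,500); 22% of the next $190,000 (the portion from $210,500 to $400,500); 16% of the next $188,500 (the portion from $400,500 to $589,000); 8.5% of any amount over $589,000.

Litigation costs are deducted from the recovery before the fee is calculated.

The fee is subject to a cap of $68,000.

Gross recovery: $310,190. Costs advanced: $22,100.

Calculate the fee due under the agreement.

Fee base (net of costs): $310,190 − $22,100 = $288,090
First $86,000 at 38% = $32,680.00
Next $124,500 at 30% = $37,350.00
Remaining $77,590 at 22% = $17,069.80
Fee: $32,680.00 + $37,350.00 + $17,069.80 = $87,099.80
$87,099.80 exceeds the $68,000 cap, so the fee is capped at $68,000.00.

$68,000.00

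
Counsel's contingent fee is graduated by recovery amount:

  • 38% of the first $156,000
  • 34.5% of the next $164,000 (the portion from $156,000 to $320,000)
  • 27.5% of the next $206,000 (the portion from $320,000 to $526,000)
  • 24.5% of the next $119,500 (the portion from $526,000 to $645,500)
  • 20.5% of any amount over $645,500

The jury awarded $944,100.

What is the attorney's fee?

First $156,000 at 38% = $59,280.00
Next $164,000 at 34.5% = $56,580.00
Next $206,000 at 27.5% = $56,650.00
Next $119,500 at 24.5% = $29,277.50
Remaining $298,600 at 20.5% = $61,213.00
Fee: $59,280.00 + $56,580.00 + $56,650.00 + $29,277.50 + $61,213.00 = $263,000.50

$263,000.50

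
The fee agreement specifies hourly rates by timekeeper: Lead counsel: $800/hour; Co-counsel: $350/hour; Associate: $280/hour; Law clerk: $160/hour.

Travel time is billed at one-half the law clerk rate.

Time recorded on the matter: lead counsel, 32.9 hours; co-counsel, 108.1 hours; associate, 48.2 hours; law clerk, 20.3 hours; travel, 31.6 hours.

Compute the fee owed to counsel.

Lead counsel: 32.9 × $800 = $26,320.00
Co-counsel: 108.1 × $350 = $37,835.00
Associate: 48.2 × $280 = $13,496.00
Law clerk: 20.3 × $160 = $3,248.00
Subtotal: $26,320.00 + $37,835.00 + $13,496.00 + $3,248.00 = $80,899.00
Travel: 31.6 × ($160 ÷ 2) = 31.6 × $80.00 = $2,528.00
Total: $80,899.00 + $2,528.00 = $83,427.00

$83,427.00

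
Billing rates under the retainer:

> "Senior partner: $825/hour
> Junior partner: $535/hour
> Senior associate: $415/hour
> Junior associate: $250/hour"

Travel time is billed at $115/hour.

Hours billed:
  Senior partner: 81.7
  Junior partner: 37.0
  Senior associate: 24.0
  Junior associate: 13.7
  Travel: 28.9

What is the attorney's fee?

$103,906.00

Senior partner: 81.7 × $825 = $67,402.50
Junior partner: 37.0 × $535 = $19,795.00
Senior associate: 24.0 × $415 = $9,960.00
Junior associate: 13.7 × $250 = $3,425.00
Subtotal: $67,402.50 + $19,795.00 + $9,960.00 + $3,425.00 = $100,582.50
Travel: 28.9 × $115 = $3,323.50
Total: $100,582.50 + $3,323.50 = $103,906.00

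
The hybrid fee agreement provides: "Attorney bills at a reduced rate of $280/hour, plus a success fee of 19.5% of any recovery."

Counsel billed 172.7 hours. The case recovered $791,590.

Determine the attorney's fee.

$202,716.05

Hourly: 172.7 × $280 = $48,356.00
Success fee: 19.5% of $791,590 = $154,360.05
Total: $48,356.00 + $154,360.05 = $202,716.05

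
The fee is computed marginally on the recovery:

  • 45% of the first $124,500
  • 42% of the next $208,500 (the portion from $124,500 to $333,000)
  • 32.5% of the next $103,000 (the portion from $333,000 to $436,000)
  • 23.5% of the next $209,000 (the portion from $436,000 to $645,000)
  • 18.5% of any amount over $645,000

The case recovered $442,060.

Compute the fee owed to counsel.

$178,494.10

First $124,500 at 45% = $56,025.00
Next $208,500 at 42% = $87,570.00
Next $103,000 at 32.5% = $33,475.00
Remaining $6,060 at 23.5% = $1,424.10
Fee: $56,025.00 + $87,570.00 + $33,475.00 + $1,424.10 = $178,494.10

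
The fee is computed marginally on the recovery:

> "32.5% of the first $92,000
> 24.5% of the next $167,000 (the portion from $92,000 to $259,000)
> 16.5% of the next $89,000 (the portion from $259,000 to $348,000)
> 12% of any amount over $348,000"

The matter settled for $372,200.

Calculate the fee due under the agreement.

First $92,000 at 32.5% = $29,900.00
Next $167,000 at 24.5% = $40,915.00
Next $89,000 at 16.5% = $14,685.00
Remaining $24,200 at 12% = $2,904.00
Fee: $29,900.00 + $40,915.00 + $14,685.00 + $2,904.00 = $88,404.00

$88,404.00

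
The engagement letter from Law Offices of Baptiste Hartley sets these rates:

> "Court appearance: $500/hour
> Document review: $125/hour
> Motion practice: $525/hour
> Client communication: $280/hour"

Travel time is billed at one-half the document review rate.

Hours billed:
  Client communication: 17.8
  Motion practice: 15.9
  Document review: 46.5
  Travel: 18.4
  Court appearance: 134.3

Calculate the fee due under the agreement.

$87,444.00

Court appearance: 134.3 × $500 = $67,150.00
Document review: 46.5 × $125 = $5,812.50
Motion practice: 15.9 × $525 = $8,347.50
Client communication: 17.8 × $280 = $4,984.00
Subtotal: $67,150.00 + $5,812.50 + $8,347.50 + $4,984.00 = $86,294.00
Travel: 18.4 × ($125 ÷ 2) = 18.4 × $62.50 = $1,150.00
Total: $86,294.00 + $1,150.00 = $87,444.00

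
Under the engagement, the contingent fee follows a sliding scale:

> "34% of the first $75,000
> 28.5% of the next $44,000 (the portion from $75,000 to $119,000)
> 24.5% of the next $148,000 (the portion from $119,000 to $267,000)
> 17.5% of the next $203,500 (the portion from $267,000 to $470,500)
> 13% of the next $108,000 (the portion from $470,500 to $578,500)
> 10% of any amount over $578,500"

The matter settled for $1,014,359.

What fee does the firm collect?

First $75,000 at 34% = $25,500.00
Next $44,000 at 28.5% = $12,540.00
Next $148,000 at 24.5% = $36,260.00
Next $203,500 at 17.5% = $35,612.50
Next $108,000 at 13% = $14,040.00
Remaining $435,859 at 10% = $43,585.90
Fee: $25,500.00 + $12,540.00 + $36,260.00 + $35,612.50 + $14,040.00 + $43,585.90 = $167,538.40

$167,538.40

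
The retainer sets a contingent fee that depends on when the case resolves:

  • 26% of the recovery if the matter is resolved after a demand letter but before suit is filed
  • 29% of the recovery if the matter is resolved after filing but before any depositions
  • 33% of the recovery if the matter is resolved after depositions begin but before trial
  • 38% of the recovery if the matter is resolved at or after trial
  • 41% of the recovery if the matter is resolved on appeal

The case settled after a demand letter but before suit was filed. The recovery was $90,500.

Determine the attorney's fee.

$23,530.00

The matter settled after a demand letter but before suit was filed, so the 26% rate applies.
$90,500 × 26% = $23,530.00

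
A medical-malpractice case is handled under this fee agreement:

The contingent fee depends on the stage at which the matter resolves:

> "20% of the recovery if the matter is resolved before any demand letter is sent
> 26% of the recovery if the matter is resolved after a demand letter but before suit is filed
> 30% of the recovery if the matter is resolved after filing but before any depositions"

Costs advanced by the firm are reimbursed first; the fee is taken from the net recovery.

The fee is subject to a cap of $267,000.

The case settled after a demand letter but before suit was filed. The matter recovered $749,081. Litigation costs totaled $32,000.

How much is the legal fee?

Fee base (net of costs): $749,081 − $32,000 = $717,081
The matter settled after a demand letter but before suit was filed, so the 26% rate applies.
$717,081 × 26% = $186,441.06
$186,441.06 is under the $267,000 cap.

$186,441.06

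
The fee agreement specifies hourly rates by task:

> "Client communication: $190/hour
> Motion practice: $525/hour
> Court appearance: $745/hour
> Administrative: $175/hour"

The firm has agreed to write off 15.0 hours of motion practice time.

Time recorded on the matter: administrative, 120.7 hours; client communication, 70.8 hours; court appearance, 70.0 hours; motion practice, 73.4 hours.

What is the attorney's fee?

$117,384.50

Client communication: 70.8 × $190 = $13,452.00
Motion practice: 73.4 × $525 = $38,535.00
Court appearance: 70.0 × $745 = $52,150.00
Administrative: 120.7 × $175 = $21,122.50
Subtotal: $125,259.50
Write-off: 15.0 × $525 = $7,875.00
Total: $125,259.50 − $7,875.00 = $117,384.50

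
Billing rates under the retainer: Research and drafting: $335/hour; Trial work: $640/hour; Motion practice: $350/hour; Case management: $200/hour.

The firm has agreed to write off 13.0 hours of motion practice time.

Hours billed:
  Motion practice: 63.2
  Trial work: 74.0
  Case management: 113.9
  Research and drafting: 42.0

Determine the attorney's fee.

$101,780.00

Research and drafting: 42.0 × $335 = $14,070.00
Trial work: 74.0 × $640 = $47,360.00
Motion practice: 63.2 × $350 = $22,120.00
Case management: 113.9 × $200 = $22,780.00
Subtotal: $106,330.00
Write-off: 13.0 × $350 = $4,550.00
Total: $106,330.00 − $4,550.00 = $101,780.00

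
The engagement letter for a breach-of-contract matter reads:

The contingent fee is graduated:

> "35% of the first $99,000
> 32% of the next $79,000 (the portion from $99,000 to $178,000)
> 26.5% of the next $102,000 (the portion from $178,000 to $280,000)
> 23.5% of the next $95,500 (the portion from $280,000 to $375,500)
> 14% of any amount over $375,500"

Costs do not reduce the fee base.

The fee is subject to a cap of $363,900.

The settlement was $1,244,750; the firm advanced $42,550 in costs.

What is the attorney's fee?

Fee base is the gross recovery, $1,244,750; costs are reimbursed separately.
First $99,000 at 35% = $34,650.00
Next $79,000 at 32% = $25,280.00
Next $102,000 at 26.5% = $27,030.00
Next $95,500 at 23.5% = $22,442.50
Remaining $869,250 at 14% = $121,695.00
Fee: $34,650.00 + $25,280.00 + $27,030.00 + $22,442.50 + $121,695.00 = $231,097.50
$231,097.50 is under the $363,900 cap.

$231,097.50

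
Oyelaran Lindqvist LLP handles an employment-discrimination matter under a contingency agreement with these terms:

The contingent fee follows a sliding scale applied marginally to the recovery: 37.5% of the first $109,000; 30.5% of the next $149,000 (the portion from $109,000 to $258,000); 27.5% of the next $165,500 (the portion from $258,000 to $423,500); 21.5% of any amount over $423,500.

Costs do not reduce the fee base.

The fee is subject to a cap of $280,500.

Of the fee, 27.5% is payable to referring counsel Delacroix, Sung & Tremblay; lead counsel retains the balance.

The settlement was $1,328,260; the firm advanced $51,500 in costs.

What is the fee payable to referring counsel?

Fee base is the gross recovery, $1,328,260; costs are reimbursed separately.
First $109,000 at 37.5% = $40,875.00
Next $149,000 at 30.5% = $45,445.00
Next $165,500 at 27.5% = $45,512.50
Remaining $904,760 at 21.5% = $194,523.40
Fee: $40,875.00 + $45,445.00 + $45,512.50 + $194,523.40 = $326,355.90
$326,355.90 exceeds the $280,500 cap, so the fee is capped at $280,500.00.
Referral share: 27.5% of $280,500.00 = $77,137.50; lead counsel retains $280,500.00 − $77,137.50 = $203,362.50.

$77,137.50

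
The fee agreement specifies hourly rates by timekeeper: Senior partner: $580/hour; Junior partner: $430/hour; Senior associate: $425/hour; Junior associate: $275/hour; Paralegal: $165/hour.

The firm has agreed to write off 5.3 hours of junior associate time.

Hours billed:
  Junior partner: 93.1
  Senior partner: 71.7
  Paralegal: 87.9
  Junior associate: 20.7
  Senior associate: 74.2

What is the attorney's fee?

$131,892.50

Senior partner: 71.7 × $580 = $41,586.00
Junior partner: 93.1 × $430 = $40,033.00
Senior associate: 74.2 × $425 = $31,535.00
Junior associate: 20.7 × $275 = $5,692.50
Paralegal: 87.9 × $165 = $14,503.50
Subtotal: $133,350.00
Write-off: 5.3 × $275 = $1,457.50
Total: $133,350.00 − $1,457.50 = $131,892.50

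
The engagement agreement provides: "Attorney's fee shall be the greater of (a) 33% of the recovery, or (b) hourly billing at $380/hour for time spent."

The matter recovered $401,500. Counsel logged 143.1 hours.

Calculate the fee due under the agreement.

$132,495.00

(a) 33% of $401,500 = $132,495.00
(b) 143.1 × $380 = $54,378.00
The greater is (a): $132,495.00.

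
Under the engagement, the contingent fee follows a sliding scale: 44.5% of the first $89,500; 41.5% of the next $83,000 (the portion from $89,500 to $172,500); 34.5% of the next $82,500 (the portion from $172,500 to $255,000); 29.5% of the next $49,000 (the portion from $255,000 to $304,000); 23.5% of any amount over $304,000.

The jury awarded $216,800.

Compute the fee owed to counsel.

$89,556.00

First $89,500 at 44.5% = $39,827.50
Next $83,000 at 41.5% = $34,445.00
Remaining $44,300 at 34.5% = $15,283.50
Fee: $39,827.50 + $34,445.00 + $15,283.50 = $89,556.00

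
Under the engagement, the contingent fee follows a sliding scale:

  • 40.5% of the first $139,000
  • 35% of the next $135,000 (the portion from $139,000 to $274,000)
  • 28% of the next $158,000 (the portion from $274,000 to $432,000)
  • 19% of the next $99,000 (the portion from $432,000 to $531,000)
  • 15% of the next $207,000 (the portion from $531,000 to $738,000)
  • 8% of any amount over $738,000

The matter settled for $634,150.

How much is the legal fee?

$182,067.50

First $139,000 at 40.5% = $56,295.00
Next $135,000 at 35% = $47,250.00
Next $158,000 at 28% = $44,240.00
Next $99,000 at 19% = $18,810.00
Remaining $103,150 at 15% = $15,472.50
Fee: $56,295.00 + $47,250.00 + $44,240.00 + $18,810.00 + $15,472.50 = $182,067.50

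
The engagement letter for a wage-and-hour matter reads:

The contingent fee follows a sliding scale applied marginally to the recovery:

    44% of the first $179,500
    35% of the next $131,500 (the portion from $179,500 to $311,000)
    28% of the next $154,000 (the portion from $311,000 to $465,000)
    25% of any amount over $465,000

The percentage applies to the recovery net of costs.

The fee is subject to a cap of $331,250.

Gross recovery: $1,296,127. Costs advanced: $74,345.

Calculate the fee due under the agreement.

$331,250.00

Fee base (net of costs): $1,296,127 − $74,345 = $1,221,782
First $179,500 at 44% = $78,980.00
Next $131,500 at 35% = $46,025.00
Next $154,000 at 28% = $43,120.00
Remaining $756,782 at 25% = $189,195.50
Fee: $78,980.00 + $46,025.00 + $43,120.00 + $189,195.50 = $357,320.50
$357,320.50 exceeds the $331,250 cap, so the fee is capped at $331,250.00.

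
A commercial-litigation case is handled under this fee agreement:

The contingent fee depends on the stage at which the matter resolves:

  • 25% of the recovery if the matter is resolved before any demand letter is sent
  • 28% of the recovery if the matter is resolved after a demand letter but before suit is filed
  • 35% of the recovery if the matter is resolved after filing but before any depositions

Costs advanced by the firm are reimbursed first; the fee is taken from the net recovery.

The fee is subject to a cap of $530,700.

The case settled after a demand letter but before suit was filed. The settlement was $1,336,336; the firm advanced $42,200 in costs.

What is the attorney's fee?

Fee base (net of costs): $1,336,336 − $42,200 = $1,294,136
The matter settled after a demand letter but before suit was filed, so the 28% rate applies.
$1,294,136 × 28% = $362,358.08
$362,358.08 is under the $530,700 cap.

$362,358.08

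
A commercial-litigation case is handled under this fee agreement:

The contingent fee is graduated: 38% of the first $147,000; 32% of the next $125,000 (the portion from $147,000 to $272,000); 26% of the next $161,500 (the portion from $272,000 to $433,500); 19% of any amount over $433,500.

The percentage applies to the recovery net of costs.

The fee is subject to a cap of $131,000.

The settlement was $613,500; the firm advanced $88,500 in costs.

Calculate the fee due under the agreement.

$131,000.00

Fee base (net of costs): $613,500 − $88,500 = $525,000
First $147,000 at 38% = $55,860.00
Next $125,000 at 32% = $40,000.00
Next $161,500 at 26% = $41,990.00
Remaining $91,500 at 19% = $17,385.00
Fee: $55,860.00 + $40,000.00 + $41,990.00 + $17,385.00 = $155,235.00
$155,235.00 exceeds the $131,000 cap, so the fee is capped at $131,000.00.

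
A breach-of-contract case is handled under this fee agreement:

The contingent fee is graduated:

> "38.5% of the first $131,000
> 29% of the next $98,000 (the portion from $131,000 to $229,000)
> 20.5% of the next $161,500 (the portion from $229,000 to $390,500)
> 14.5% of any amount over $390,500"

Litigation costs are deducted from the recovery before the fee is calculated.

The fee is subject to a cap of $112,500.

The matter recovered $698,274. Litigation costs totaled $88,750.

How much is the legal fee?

$112,500.00

Fee base (net of costs): $698,274 − $88,750 = $609,524
First $131,000 at 38.5% = $50,435.00
Next $98,000 at 29% = $28,420.00
Next $161,500 at 20.5% = $33,107.50
Remaining $219,024 at 14.5% = $31,758.48
Fee: $50,435.00 + $28,420.00 + $33,107.50 + $31,758.48 = $143,720.98
$143,720.98 exceeds the $112,500 cap, so the fee is capped at $112,500.00.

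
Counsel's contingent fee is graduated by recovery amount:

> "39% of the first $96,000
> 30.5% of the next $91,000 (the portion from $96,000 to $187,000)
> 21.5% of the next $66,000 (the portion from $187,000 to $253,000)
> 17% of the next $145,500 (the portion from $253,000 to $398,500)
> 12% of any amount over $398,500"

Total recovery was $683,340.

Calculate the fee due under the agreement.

$138,300.80

First $96,000 at 39% = $37,440.00
Next $91,000 at 30.5% = $27,755.00
Next $66,000 at 21.5% = $14,190.00
Next $145,500 at 17% = $24,735.00
Remaining $284,840 at 12% = $34,180.80
Fee: $37,440.00 + $27,755.00 + $14,190.00 + $24,735.00 + $34,180.80 = $138,300.80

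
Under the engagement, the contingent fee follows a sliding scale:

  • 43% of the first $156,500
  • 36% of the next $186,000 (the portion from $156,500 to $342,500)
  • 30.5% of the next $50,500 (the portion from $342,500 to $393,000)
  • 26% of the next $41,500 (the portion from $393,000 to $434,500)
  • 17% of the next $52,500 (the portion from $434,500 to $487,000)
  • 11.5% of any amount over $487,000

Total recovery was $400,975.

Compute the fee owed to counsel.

First $156,500 at 43% = $67,295.00
Next $186,000 at 36% = $66,960.00
Next $50,500 at 30.5% = $15,402.50
Remaining $7,975 at 26% = $2,073.50
Fee: $67,295.00 + $66,960.00 + $15,402.50 + $2,073.50 = $151,731.00

$151,731.00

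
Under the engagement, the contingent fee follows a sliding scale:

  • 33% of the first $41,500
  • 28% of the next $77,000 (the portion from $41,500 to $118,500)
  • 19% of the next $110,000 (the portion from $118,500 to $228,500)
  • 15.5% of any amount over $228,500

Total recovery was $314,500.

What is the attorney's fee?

$69,485.00

First $41,500 at 33% = $13,695.00
Next $77,000 at 28% = $21,560.00
Next $110,000 at 19% = $20,900.00
Remaining $86,000 at 15.5% = $13,330.00
Fee: $13,695.00 + $21,560.00 + $20,900.00 + $13,330.00 = $69,485.00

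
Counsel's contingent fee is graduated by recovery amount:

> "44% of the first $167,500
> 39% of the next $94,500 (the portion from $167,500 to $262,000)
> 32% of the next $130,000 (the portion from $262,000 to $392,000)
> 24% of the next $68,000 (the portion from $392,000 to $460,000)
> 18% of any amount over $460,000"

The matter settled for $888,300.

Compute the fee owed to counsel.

First $167,500 at 44% = $73,700.00
Next $94,500 at 39% = $36,855.00
Next $130,000 at 32% = $41,600.00
Next $68,000 at 24% = $16,320.00
Remaining $428,300 at 18% = $77,094.00
Fee: $73,700.00 + $36,855.00 + $41,600.00 + $16,320.00 + $77,094.00 = $245,569.00

$245,569.00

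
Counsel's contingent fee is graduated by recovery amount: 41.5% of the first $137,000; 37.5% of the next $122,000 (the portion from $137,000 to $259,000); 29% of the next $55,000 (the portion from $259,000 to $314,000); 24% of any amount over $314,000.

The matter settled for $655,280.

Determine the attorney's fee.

First $137,000 at 41.5% = $56,855.00
Next $122,000 at 37.5% = $45,750.00
Next $55,000 at 29% = $15,950.00
Remaining $341,280 at 24% = $81,907.20
Fee: $56,855.00 + $45,750.00 + $15,950.00 + $81,907.20 = $200,462.20

$200,462.20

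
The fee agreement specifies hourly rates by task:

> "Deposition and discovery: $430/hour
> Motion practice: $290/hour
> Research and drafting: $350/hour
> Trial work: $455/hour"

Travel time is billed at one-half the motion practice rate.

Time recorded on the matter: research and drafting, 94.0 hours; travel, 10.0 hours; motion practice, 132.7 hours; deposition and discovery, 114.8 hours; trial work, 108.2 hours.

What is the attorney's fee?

Deposition and discovery: 114.8 × $430 = $49,364.00
Motion practice: 132.7 × $290 = $38,483.00
Research and drafting: 94.0 × $350 = $32,900.00
Trial work: 108.2 × $455 = $49,231.00
Subtotal: $49,364.00 + $38,483.00 + $32,900.00 + $49,231.00 = $169,978.00
Travel: 10.0 × ($290 ÷ 2) = 10.0 × $145.00 = $1,450.00
Total: $169,978.00 + $1,450.00 = $171,428.00

$171,428.00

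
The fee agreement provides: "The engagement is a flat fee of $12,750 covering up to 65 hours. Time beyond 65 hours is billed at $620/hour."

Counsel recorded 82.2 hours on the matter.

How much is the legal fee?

Flat fee: $12,750.00
Excess hours: 82.2 − 65 = 17.2
Overrun: 17.2 × $620 = $10,664.00
Total: $12,750.00 + $10,664.00 = $23,414.00

$23,414.00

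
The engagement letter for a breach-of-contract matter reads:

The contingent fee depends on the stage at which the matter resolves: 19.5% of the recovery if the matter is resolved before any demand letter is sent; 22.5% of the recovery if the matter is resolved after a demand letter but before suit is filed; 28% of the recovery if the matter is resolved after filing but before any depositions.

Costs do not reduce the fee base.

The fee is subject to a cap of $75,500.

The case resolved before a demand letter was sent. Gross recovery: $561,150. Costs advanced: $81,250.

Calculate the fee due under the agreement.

Fee base is the gross recovery, $561,150; costs are reimbursed separately.
The matter resolved before a demand letter was sent, so the 19.5% rate applies.
$561,150 × 19.5% = $109,424.25
$109,424.25 exceeds the $75,500 cap, so the fee is capped at $75,500.00.

$75,500.00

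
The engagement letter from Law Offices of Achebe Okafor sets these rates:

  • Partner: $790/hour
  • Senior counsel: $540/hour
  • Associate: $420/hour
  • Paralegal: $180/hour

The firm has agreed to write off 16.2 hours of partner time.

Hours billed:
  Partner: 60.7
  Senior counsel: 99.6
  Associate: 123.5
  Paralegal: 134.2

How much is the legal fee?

Partner: 60.7 × $790 = $47,953.00
Senior counsel: 99.6 × $540 = $53,784.00
Associate: 123.5 × $420 = $51,870.00
Paralegal: 134.2 × $180 = $24,156.00
Subtotal: $177,763.00
Write-off: 16.2 × $790 = $12,798.00
Total: $177,763.00 − $12,798.00 = $164,965.00

$164,965.00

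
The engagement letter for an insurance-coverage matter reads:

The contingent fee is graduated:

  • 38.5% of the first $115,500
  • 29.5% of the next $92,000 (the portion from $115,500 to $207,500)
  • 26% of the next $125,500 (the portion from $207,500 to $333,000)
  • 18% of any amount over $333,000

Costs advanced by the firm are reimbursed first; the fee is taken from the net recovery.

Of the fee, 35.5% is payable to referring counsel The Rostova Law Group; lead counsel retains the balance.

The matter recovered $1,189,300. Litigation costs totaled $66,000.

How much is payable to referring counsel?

Fee base (net of costs): $1,189,300 − $66,000 = $1,123,300
First $115,500 at 38.5% = $44,467.50
Next $92,000 at 29.5% = $27,140.00
Next $125,500 at 26% = $32,630.00
Remaining $790,300 at 18% = $142,254.00
Fee: $44,467.50 + $27,140.00 + $32,630.00 + $142,254.00 = $246,491.50
Referral share: 35.5% of $246,491.50 = $87,504.48; lead counsel retains $246,491.50 − $87,504.48 = $158,987.02.

$87,504.48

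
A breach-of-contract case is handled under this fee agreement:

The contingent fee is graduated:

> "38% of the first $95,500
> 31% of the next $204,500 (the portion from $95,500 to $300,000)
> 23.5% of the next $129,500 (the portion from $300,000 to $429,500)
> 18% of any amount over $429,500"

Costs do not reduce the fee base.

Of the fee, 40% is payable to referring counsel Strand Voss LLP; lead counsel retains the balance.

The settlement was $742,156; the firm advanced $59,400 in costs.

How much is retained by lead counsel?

$111,837.35

Fee base is the gross recovery, $742,156; costs are reimbursed separately.
First $95,500 at 38% = $36,290.00
Next $204,500 at 31% = $63,395.00
Next $129,500 at 23.5% = $30,432.50
Remaining $312,656 at 18% = $56,278.08
Fee: $36,290.00 + $63,395.00 + $30,432.50 + $56,278.08 = $186,395.58
Referral share: 40% of $186,395.58 = $74,558.23; lead counsel retains $186,395.58 − $74,558.23 = $111,837.35.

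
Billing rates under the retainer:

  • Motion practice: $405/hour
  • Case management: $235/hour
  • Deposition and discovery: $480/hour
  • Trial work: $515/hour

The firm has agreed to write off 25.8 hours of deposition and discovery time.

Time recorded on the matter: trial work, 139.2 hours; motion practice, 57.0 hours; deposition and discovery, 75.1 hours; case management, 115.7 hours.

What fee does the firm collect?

Motion practice: 57.0 × $405 = $23,085.00
Case management: 115.7 × $235 = $27,189.50
Deposition and discovery: 75.1 × $480 = $36,048.00
Trial work: 139.2 × $515 = $71,688.00
Subtotal: $158,010.50
Write-off: 25.8 × $480 = $12,384.00
Total: $158,010.50 − $12,384.00 = $145,626.50

$145,626.50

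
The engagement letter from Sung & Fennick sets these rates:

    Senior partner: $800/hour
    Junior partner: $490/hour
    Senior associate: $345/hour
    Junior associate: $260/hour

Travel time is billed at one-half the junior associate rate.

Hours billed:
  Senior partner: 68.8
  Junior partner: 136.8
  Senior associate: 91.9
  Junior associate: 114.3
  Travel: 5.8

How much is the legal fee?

$184,249.50

Senior partner: 68.8 × $800 = $55,040.00
Junior partner: 136.8 × $490 = $67,032.00
Senior associate: 91.9 × $345 = $31,705.50
Junior associate: 114.3 × $260 = $29,718.00
Subtotal: $55,040.00 + $67,032.00 + $31,705.50 + $29,718.00 = $183,495.50
Travel: 5.8 × ($260 ÷ 2) = 5.8 × $130.00 = $754.00
Total: $183,495.50 + $754.00 = $184,249.50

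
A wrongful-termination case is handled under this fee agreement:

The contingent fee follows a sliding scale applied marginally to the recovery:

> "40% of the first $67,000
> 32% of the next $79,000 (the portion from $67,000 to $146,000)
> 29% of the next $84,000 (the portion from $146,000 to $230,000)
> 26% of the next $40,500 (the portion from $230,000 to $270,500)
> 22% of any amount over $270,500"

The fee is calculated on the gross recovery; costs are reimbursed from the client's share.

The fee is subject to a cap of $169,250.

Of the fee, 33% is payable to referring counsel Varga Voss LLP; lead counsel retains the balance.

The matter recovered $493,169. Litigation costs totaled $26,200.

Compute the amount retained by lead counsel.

$91,091.31

Fee base is the gross recovery, $493,169; costs are reimbursed separately.
First $67,000 at 40% = $26,800.00
Next $79,000 at 32% = $25,280.00
Next $84,000 at 29% = $24,360.00
Next $40,500 at 26% = $10,530.00
Remaining $222,669 at 22% = $48,987.18
Fee: $26,800.00 + $25,280.00 + $24,360.00 + $10,530.00 + $48,987.18 = $135,957.18
$135,957.18 is under the $169,250 cap.
Referral share: 33% of $135,957.18 = $44,865.87; lead counsel retains $135,957.18 − $44,865.87 = $91,091.31.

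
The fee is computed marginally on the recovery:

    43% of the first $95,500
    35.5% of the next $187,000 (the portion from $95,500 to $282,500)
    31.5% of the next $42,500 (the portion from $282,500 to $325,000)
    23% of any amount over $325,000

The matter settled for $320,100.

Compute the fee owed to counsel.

First $95,500 at 43% = $41,065.00
Next $187,000 at 35.5% = $66,385.00
Remaining $37,600 at 31.5% = $11,844.00
Fee: $41,065.00 + $66,385.00 + $11,844.00 = $119,294.00

$119,294.00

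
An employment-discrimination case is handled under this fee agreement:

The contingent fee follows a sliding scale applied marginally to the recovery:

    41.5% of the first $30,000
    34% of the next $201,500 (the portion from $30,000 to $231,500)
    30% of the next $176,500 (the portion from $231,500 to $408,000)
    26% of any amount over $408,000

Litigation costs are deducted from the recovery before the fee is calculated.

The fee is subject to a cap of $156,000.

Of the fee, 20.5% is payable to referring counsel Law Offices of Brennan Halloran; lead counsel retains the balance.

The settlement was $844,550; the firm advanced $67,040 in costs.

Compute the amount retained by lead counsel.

$124,020.00

Fee base (net of costs): $844,550 − $67,040 = $777,510
First $30,000 at 41.5% = $12,450.00
Next $201,500 at 34% = $68,510.00
Next $176,500 at 30% = $52,950.00
Remaining $369,510 at 26% = $96,072.60
Fee: $12,450.00 + $68,510.00 + $52,950.00 + $96,072.60 = $229,982.60
$229,982.60 exceeds the $156,000 cap, so the fee is capped at $156,000.00.
Referral share: 20.5% of $156,000.00 = $31,980.00; lead counsel retains $156,000.00 − $31,980.00 = $124,020.00.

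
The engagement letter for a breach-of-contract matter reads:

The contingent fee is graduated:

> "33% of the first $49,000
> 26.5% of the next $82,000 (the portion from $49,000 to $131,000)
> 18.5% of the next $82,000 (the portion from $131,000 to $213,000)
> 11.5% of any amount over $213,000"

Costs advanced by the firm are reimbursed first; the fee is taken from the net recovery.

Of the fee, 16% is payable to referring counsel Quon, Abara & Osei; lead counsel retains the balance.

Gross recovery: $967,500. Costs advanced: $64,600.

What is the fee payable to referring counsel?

Fee base (net of costs): $967,500 − $64,600 = $902,900
First $49,000 at 33% = $16,170.00
Next $82,000 at 26.5% = $21,730.00
Next $82,000 at 18.5% = $15,170.00
Remaining $689,900 at 11.5% = $79,338.50
Fee: $16,170.00 + $21,730.00 + $15,170.00 + $79,338.50 = $132,408.50
Referral share: 16% of $132,408.50 = $21,185.36; lead counsel retains $132,408.50 − $21,185.36 = $111,223.14.

$21,185.36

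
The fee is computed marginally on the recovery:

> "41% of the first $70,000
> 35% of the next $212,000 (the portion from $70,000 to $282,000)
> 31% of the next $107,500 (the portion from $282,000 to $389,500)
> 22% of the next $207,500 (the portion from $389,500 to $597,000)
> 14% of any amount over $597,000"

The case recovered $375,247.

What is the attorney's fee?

$131,806.57

First $70,000 at 41% = $28,700.00
Next $212,000 at 35% = $74,200.00
Remaining $93,247 at 31% = $28,906.57
Fee: $28,700.00 + $74,200.00 + $28,906.57 = $131,806.57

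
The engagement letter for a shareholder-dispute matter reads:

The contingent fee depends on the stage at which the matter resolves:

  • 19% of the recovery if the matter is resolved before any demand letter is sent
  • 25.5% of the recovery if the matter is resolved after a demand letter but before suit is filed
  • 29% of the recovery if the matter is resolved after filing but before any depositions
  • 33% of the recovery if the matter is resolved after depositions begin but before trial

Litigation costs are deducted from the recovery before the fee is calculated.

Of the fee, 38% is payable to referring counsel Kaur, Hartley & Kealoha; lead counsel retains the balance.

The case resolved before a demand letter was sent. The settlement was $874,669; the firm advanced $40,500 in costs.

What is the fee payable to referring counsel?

$60,227.00

Fee base (net of costs): $874,669 − $40,500 = $834,169
The matter resolved before a demand letter was sent, so the 19% rate applies.
$834,169 × 19% = $158,492.11
Referral share: 38% of $158,492.11 = $60,227.00; lead counsel retains $158,492.11 − $60,227.00 = $98,265.11.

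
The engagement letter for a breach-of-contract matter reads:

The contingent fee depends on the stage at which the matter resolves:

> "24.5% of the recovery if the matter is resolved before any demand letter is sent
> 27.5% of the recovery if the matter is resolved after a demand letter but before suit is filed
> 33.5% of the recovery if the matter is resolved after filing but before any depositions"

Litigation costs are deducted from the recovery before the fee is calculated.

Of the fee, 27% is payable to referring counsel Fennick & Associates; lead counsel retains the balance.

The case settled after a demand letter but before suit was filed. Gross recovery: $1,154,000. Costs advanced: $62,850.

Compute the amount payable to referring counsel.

$81,017.89

Fee base (net of costs): $1,154,000 − $62,850 = $1,091,150
The matter settled after a demand letter but before suit was filed, so the 27.5% rate applies.
$1,091,150 × 27.5% = $300,066.25
Referral share: 27% of $300,066.25 = $81,017.89; lead counsel retains $300,066.25 − $81,017.89 = $219,048.36.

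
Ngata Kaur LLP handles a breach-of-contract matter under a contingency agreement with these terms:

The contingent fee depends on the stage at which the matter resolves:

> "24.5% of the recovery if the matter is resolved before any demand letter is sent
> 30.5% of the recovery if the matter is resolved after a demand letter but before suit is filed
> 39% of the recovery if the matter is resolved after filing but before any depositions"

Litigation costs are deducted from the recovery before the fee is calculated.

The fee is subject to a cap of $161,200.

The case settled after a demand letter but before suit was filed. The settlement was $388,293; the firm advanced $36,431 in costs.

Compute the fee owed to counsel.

$107,317.91

Fee base (net of costs): $388,293 − $36,431 = $351,862
The matter settled after a demand letter but before suit was filed, so the 30.5% rate applies.
$351,862 × 30.5% = $107,317.91
$107,317.91 is under the $161,200 cap.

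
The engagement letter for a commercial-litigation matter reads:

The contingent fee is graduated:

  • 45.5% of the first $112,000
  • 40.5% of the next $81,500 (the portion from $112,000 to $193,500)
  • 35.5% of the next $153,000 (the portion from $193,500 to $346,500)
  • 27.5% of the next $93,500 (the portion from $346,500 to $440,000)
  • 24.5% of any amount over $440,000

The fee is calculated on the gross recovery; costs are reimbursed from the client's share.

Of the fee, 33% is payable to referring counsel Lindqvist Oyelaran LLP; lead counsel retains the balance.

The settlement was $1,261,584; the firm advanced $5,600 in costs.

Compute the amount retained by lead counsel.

Fee base is the gross recovery, $1,261,584; costs are reimbursed separately.
First $112,000 at 45.5% = $50,960.00
Next $81,500 at 40.5% = $33,007.50
Next $153,000 at 35.5% = $54,315.00
Next $93,500 at 27.5% = $25,712.50
Remaining $821,584 at 24.5% = $201,288.08
Fee: $50,960.00 + $33,007.50 + $54,315.00 + $25,712.50 + $201,288.08 = $365,283.08
Referral share: 33% of $365,283.08 = $120,543.42; lead counsel retains $365,283.08 − $120,543.42 = $244,739.66.

$244,739.66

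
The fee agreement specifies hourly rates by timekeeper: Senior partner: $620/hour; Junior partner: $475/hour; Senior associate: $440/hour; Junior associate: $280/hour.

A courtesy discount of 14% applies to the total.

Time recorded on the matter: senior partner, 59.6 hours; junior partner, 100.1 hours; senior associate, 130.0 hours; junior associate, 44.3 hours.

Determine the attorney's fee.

Senior partner: 59.6 × $620 = $36,952.00
Junior partner: 100.1 × $475 = $47,547.50
Senior associate: 130.0 × $440 = $57,200.00
Junior associate: 44.3 × $280 = $12,404.00
Subtotal: $154,103.50
Less 14% discount: −$21,574.49
Total: $154,103.50 − $21,574.49 = $132,529.01

$132,529.01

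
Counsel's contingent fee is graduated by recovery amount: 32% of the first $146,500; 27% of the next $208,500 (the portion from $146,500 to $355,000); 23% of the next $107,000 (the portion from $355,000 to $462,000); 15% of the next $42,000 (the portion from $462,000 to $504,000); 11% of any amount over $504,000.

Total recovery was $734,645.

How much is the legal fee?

First $146,500 at 32% = $46,880.00
Next $208,500 at 27% = $56,295.00
Next $107,000 at 23% = $24,610.00
Next $42,000 at 15% = $6,300.00
Remaining $230,645 at 11% = $25,370.95
Fee: $46,880.00 + $56,295.00 + $24,610.00 + $6,300.00 + $25,370.95 = $159,455.95

$159,455.95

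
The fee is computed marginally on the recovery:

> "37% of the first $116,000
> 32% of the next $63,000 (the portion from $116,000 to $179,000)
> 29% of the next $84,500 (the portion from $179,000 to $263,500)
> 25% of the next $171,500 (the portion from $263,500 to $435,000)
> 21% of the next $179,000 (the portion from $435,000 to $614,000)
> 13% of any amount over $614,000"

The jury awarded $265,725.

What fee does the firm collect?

First $116,000 at 37% = $42,920.00
Next $63,000 at 32% = $20,160.00
Next $84,500 at 29% = $24,505.00
Remaining $2,225 at 25% = $556.25
Fee: $42,920.00 + $20,160.00 + $24,505.00 + $556.25 = $88,141.25

$88,141.25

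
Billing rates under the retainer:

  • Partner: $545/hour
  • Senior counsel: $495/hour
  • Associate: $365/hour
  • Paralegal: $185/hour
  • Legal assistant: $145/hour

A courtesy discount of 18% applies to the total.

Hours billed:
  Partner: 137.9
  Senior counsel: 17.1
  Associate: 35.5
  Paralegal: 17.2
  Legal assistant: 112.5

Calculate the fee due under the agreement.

Partner: 137.9 × $545 = $75,155.50
Senior counsel: 17.1 × $495 = $8,464.50
Associate: 35.5 × $365 = $12,957.50
Paralegal: 17.2 × $185 = $3,182.00
Legal assistant: 112.5 × $145 = $16,312.50
Subtotal: $116,072.00
Less 18% discount: −$20,892.96
Total: $116,072.00 − $20,892.96 = $95,179.04

$95,179.04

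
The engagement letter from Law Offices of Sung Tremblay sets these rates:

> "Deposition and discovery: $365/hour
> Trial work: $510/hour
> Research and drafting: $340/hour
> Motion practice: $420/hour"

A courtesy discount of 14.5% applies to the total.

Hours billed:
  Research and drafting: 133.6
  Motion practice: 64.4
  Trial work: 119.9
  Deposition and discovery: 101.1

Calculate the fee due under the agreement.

$145,796.74

Deposition and discovery: 101.1 × $365 = $36,901.50
Trial work: 119.9 × $510 = $61,149.00
Research and drafting: 133.6 × $340 = $45,424.00
Motion practice: 64.4 × $420 = $27,048.00
Subtotal: $170,522.50
Less 14.5% discount: −$24,725.76
Total: $170,522.50 − $24,725.76 = $145,796.74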